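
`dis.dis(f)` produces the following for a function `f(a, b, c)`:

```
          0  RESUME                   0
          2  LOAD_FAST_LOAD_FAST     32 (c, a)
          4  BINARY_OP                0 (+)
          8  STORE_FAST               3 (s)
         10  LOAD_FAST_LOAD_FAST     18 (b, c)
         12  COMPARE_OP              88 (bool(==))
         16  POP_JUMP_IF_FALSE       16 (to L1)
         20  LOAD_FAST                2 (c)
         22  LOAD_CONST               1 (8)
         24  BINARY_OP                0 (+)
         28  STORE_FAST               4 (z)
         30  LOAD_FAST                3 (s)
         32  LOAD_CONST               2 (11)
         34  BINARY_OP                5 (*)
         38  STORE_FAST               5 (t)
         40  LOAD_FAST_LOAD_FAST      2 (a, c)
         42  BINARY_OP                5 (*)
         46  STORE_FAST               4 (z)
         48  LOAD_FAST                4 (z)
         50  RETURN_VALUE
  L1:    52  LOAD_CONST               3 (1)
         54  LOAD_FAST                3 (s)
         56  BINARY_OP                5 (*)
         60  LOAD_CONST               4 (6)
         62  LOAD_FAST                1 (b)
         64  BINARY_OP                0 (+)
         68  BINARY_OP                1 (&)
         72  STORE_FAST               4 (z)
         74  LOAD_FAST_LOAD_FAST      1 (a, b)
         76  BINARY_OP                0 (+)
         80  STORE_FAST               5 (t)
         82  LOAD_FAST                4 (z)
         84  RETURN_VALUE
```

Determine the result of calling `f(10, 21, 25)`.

3

LOAD_FAST_LOAD_FAST c,a → push 25,10. Stack: [25, 10]
BINARY_OP + → 25 + 10 = 35. Stack: [35]
STORE_FAST s → s=35. Stack: []
LOAD_FAST_LOAD_FAST b,c → push 21,25. Stack: [21, 25]
COMPARE_OP bool(==) → 21 vs 25 = False. Stack: [False]
POP_JUMP_IF_FALSE → pop False; jump. Stack: []
LOAD_CONST → push 1. Stack: [1]
LOAD_FAST s → push 35. Stack: [1, 35]
BINARY_OP * → 1 * 35 = 35. Stack: [35]
LOAD_CONST → push 6. Stack: [35, 6]
LOAD_FAST b → push 21. Stack: [35, 6, 21]
BINARY_OP + → 6 + 21 = 27. Stack: [35, 27]
BINARY_OP & → 35 & 27 = 3. Stack: [3]
STORE_FAST z → z=3. Stack: []
LOAD_FAST_LOAD_FAST a,b → push 10,21. Stack: [10, 21]
BINARY_OP + → 10 + 21 = 31. Stack: [31]
STORE_FAST t → t=31. Stack: []
LOAD_FAST z → push 3. Stack: [3]
RETURN_VALUE → return 3.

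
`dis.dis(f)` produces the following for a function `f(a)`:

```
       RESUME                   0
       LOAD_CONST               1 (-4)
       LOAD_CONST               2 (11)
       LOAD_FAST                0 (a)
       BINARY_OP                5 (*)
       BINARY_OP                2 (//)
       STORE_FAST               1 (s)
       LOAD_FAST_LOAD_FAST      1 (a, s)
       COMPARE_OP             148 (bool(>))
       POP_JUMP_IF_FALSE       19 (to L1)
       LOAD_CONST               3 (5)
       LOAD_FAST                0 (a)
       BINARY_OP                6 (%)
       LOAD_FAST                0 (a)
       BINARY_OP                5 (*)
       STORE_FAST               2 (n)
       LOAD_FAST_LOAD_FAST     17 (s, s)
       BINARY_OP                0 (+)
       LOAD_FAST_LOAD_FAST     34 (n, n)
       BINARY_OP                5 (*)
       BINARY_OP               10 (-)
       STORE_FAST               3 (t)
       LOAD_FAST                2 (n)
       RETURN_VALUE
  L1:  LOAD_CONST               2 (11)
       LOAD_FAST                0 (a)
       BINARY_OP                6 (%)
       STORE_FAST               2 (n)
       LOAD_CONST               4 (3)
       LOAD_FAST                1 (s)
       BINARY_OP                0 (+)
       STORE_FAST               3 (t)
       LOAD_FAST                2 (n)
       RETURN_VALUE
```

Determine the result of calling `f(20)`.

100

LOAD_CONST → push -4. Stack: [-4]
LOAD_CONST → push 11. Stack: [-4, 11]
LOAD_FAST a → push 20. Stack: [-4, 11, 20]
BINARY_OP * → 11 * 20 = 220. Stack: [-4, 220]
BINARY_OP // → -4 // 220 = -1. Stack: [-1]
STORE_FAST s → s=-1. Stack: []
LOAD_FAST_LOAD_FAST a,s → push 20,-1. Stack: [20, -1]
COMPARE_OP bool(>) → 20 vs -1 = True. Stack: [True]
POP_JUMP_IF_FALSE → pop True; no jump. Stack: []
LOAD_CONST → push 5. Stack: [5]
LOAD_FAST a → push 20. Stack: [5, 20]
BINARY_OP % → 5 % 20 = 5. Stack: [5]
LOAD_FAST a → push 20. Stack: [5, 20]
BINARY_OP * → 5 * 20 = 100. Stack: [100]
STORE_FAST n → n=100. Stack: []
LOAD_FAST_LOAD_FAST s,s → push -1,-1. Stack: [-1, -1]
BINARY_OP + → -1 + -1 = -2. Stack: [-2]
LOAD_FAST_LOAD_FAST n,n → push 100,100. Stack: [-2, 100, 100]
BINARY_OP * → 100 * 100 = 10000. Stack: [-2, 10000]
BINARY_OP - → -2 - 10000 = -10002. Stack: [-10002]
STORE_FAST t → t=-10002. Stack: []
LOAD_FAST n → push 100. Stack: [100]
RETURN_VALUE → return 100.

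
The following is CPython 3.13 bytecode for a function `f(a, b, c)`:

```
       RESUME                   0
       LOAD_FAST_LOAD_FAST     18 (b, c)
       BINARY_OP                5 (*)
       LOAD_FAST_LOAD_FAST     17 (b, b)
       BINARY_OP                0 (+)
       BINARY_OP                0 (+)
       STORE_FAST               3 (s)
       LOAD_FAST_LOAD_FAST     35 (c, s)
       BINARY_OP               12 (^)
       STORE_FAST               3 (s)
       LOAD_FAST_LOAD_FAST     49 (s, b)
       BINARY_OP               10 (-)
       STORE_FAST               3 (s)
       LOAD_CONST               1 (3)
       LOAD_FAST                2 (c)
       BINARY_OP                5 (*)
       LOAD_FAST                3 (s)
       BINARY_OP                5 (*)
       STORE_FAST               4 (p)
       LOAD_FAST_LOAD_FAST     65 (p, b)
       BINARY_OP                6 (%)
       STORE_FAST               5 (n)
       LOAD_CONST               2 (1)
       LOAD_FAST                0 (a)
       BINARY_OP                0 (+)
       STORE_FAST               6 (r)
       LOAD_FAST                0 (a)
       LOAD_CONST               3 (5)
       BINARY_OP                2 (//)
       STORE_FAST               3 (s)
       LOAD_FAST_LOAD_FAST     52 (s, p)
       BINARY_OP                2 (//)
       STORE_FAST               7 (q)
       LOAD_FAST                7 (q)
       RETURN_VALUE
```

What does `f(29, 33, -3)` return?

-1

LOAD_FAST_LOAD_FAST b,c → push 33,-3. Stack: [33, -3]
BINARY_OP * → 33 * -3 = -99. Stack: [-99]
LOAD_FAST_LOAD_FAST b,b → push 33,33. Stack: [-99, 33, 33]
BINARY_OP + → 33 + 33 = 66. Stack: [-99, 66]
BINARY_OP + → -99 + 66 = -33. Stack: [-33]
STORE_FAST s → s=-33. Stack: []
LOAD_FAST_LOAD_FAST c,s → push -3,-33. Stack: [-3, -33]
BINARY_OP ^ → -3 ^ -33 = 34. Stack: [34]
STORE_FAST s → s=34. Stack: []
LOAD_FAST_LOAD_FAST s,b → push 34,33. Stack: [34, 33]
BINARY_OP - → 34 - 33 = 1. Stack: [1]
STORE_FAST s → s=1. Stack: []
LOAD_CONST → push 3. Stack: [3]
LOAD_FAST c → push -3. Stack: [3, -3]
BINARY_OP * → 3 * -3 = -9. Stack: [-9]
LOAD_FAST s → push 1. Stack: [-9, 1]
BINARY_OP * → -9 * 1 = -9. Stack: [-9]
STORE_FAST p → p=-9. Stack: []
LOAD_FAST_LOAD_FAST p,b → push -9,33. Stack: [-9, 33]
BINARY_OP % → -9 % 33 = 24. Stack: [24]
STORE_FAST n → n=24. Stack: []
LOAD_CONST → push 1. Stack: [1]
LOAD_FAST a → push 29. Stack: [1, 29]
BINARY_OP + → 1 + 29 = 30. Stack: [30]
STORE_FAST r → r=30. Stack: []
LOAD_FAST a → push 29. Stack: [29]
LOAD_CONST → push 5. Stack: [29, 5]
BINARY_OP // → 29 // 5 = 5. Stack: [5]
STORE_FAST s → s=5. Stack: []
LOAD_FAST_LOAD_FAST s,p → push 5,-9. Stack: [5, -9]
BINARY_OP // → 5 // -9 = -1. Stack: [-1]
STORE_FAST q → q=-1. Stack: []
LOAD_FAST q → push -1. Stack: [-1]
RETURN_VALUE → return -1.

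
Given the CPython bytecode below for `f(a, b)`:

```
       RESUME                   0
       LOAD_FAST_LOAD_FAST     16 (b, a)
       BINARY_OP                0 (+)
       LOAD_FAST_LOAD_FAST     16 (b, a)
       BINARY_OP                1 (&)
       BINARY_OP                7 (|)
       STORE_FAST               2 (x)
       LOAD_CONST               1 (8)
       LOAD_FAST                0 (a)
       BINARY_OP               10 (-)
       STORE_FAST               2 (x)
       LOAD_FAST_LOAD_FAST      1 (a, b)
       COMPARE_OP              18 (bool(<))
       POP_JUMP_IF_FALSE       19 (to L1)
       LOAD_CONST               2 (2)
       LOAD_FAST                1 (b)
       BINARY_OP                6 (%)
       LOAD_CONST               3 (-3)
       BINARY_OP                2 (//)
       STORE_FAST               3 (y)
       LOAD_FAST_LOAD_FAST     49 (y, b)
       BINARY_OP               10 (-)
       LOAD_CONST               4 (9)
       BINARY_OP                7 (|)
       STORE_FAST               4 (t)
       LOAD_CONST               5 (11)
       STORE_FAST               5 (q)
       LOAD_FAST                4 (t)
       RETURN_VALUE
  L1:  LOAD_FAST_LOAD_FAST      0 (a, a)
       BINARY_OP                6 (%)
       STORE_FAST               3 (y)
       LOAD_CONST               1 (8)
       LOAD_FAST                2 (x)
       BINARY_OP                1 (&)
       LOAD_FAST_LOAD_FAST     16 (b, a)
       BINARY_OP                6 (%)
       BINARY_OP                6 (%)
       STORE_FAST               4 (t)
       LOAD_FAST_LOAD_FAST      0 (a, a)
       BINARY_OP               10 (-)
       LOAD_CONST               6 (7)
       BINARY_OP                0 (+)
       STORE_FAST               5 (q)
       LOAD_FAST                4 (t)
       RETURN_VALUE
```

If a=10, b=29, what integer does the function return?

-21

LOAD_FAST_LOAD_FAST b,a → push 29,10. Stack: [29, 10]
BINARY_OP + → 29 + 10 = 39. Stack: [39]
LOAD_FAST_LOAD_FAST b,a → push 29,10. Stack: [39, 29, 10]
BINARY_OP & → 29 & 10 = 8. Stack: [39, 8]
BINARY_OP | → 39 | 8 = 47. Stack: [47]
STORE_FAST x → x=47. Stack: []
LOAD_CONST → push 8. Stack: [8]
LOAD_FAST a → push 10. Stack: [8, 10]
BINARY_OP - → 8 - 10 = -2. Stack: [-2]
STORE_FAST x → x=-2. Stack: []
LOAD_FAST_LOAD_FAST a,b → push 10,29. Stack: [10, 29]
COMPARE_OP bool(<) → 10 vs 29 = True. Stack: [True]
POP_JUMP_IF_FALSE → pop True; no jump. Stack: []
LOAD_CONST → push 2. Stack: [2]
LOAD_FAST b → push 29. Stack: [2, 29]
BINARY_OP % → 2 % 29 = 2. Stack: [2]
LOAD_CONST → push -3. Stack: [2, -3]
BINARY_OP // → 2 // -3 = -1. Stack: [-1]
STORE_FAST y → y=-1. Stack: []
LOAD_FAST_LOAD_FAST y,b → push -1,29. Stack: [-1, 29]
BINARY_OP - → -1 - 29 = -30. Stack: [-30]
LOAD_CONST → push 9. Stack: [-30, 9]
BINARY_OP | → -30 | 9 = -21. Stack: [-21]
STORE_FAST t → t=-21. Stack: []
LOAD_CONST → push 11. Stack: [11]
STORE_FAST q → q=11. Stack: []
LOAD_FAST t → push -21. Stack: [-21]
RETURN_VALUE → return -21.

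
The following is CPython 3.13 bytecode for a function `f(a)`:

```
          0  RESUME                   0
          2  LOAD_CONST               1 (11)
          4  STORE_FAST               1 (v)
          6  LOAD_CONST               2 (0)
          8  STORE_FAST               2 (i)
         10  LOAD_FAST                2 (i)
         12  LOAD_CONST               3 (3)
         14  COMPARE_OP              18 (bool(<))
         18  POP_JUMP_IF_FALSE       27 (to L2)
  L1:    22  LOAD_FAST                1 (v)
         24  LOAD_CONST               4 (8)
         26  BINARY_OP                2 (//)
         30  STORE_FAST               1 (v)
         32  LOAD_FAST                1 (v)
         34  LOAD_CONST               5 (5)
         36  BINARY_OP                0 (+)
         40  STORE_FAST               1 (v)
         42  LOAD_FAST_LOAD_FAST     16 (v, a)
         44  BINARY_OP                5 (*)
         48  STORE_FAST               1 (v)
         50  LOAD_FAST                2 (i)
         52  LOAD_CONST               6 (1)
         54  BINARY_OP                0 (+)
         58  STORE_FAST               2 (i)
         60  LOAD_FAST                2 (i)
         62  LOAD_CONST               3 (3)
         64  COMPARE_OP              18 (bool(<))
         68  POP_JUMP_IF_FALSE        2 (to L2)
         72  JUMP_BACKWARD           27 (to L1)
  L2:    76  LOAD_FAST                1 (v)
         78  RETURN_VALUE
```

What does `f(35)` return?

LOAD_CONST → push 11
STORE_FAST v → v=11
LOAD_CONST → push 0
STORE_FAST i → i=0
LOAD_FAST i → push 0
LOAD_CONST → push 3
COMPARE_OP bool(<) → 0 vs 3 = True
POP_JUMP_IF_FALSE → pop True; no jump
LOAD_FAST v → push 11
LOAD_CONST → push 8
BINARY_OP // → 11 // 8 = 1
STORE_FAST v → v=1
LOAD_FAST v → push 1
LOAD_CONST → push 5
BINARY_OP + → 1 + 5 = 6
STORE_FAST v → v=6
LOAD_FAST_LOAD_FAST v,a → push 6,35
BINARY_OP * → 6 * 35 = 210
STORE_FAST v → v=210
LOAD_FAST i → push 0
LOAD_CONST → push 1
BINARY_OP + → 0 + 1 = 1
STORE_FAST i → i=1
LOAD_FAST i → push 1
LOAD_CONST → push 3
COMPARE_OP bool(<) → 1 vs 3 = True
POP_JUMP_IF_FALSE → pop True; no jump
LOAD_FAST v → push 210
LOAD_CONST → push 8
BINARY_OP // → 210 // 8 = 26
STORE_FAST v → v=26
LOAD_FAST v → push 26
LOAD_CONST → push 5
BINARY_OP + → 26 + 5 = 31
STORE_FAST v → v=31
LOAD_FAST_LOAD_FAST v,a → push 31,35
BINARY_OP * → 31 * 35 = 1085
STORE_FAST v → v=1085
LOAD_FAST i → push 1
LOAD_CONST → push 1
BINARY_OP + → 1 + 1 = 2
STORE_FAST i → i=2
LOAD_FAST i → push 2
LOAD_CONST → push 3
COMPARE_OP bool(<) → 2 vs 3 = True
POP_JUMP_IF_FALSE → pop True; no jump
LOAD_FAST v → push 1085
LOAD_CONST → push 8
BINARY_OP // → 1085 // 8 = 135
STORE_FAST v → v=135
LOAD_FAST v → push 135
LOAD_CONST → push 5
BINARY_OP + → 135 + 5 = 140
STORE_FAST v → v=140
LOAD_FAST_LOAD_FAST v,a → push 140,35
BINARY_OP * → 140 * 35 = 4900
STORE_FAST v → v=4900
LOAD_FAST i → push 2
LOAD_CONST → push 1
BINARY_OP + → 2 + 1 = 3
STORE_FAST i → i=3
LOAD_FAST i → push 3
LOAD_CONST → push 3
COMPARE_OP bool(<) → 3 vs 3 = False
POP_JUMP_IF_FALSE → pop False; jump
LOAD_FAST v → push 4900
RETURN_VALUE → return 4900.

4900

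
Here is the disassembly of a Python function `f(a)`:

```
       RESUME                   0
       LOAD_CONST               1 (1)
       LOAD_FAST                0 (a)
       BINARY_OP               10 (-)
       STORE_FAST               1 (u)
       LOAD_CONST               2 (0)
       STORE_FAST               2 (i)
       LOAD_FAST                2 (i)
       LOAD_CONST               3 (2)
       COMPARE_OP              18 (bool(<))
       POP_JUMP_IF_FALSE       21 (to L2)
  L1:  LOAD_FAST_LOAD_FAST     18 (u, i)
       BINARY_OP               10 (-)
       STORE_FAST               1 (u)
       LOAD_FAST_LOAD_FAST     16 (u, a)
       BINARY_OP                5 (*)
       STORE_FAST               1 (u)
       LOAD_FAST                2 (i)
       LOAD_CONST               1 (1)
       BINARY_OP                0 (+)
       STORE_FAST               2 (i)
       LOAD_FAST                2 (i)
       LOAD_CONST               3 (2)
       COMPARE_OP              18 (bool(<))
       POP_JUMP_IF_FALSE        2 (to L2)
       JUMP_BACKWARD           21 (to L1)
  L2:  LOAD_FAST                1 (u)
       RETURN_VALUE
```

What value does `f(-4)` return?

84

LOAD_CONST → push 1. Stack: [1]
LOAD_FAST a → push -4. Stack: [1, -4]
BINARY_OP - → 1 - -4 = 5. Stack: [5]
STORE_FAST u → u=5. Stack: []
LOAD_CONST → push 0. Stack: [0]
STORE_FAST i → i=0. Stack: []
LOAD_FAST i → push 0. Stack: [0]
LOAD_CONST → push 2. Stack: [0, 2]
COMPARE_OP bool(<) → 0 vs 2 = True. Stack: [True]
POP_JUMP_IF_FALSE → pop True; no jump. Stack: []
LOAD_FAST_LOAD_FAST u,i → push 5,0. Stack: [5, 0]
BINARY_OP - → 5 - 0 = 5. Stack: [5]
STORE_FAST u → u=5. Stack: []
LOAD_FAST_LOAD_FAST u,a → push 5,-4. Stack: [5, -4]
BINARY_OP * → 5 * -4 = -20. Stack: [-20]
STORE_FAST u → u=-20. Stack: []
LOAD_FAST i → push 0. Stack: [0]
LOAD_CONST → push 1. Stack: [0, 1]
BINARY_OP + → 0 + 1 = 1. Stack: [1]
STORE_FAST i → i=1. Stack: []
LOAD_FAST i → push 1. Stack: [1]
LOAD_CONST → push 2. Stack: [1, 2]
COMPARE_OP bool(<) → 1 vs 2 = True. Stack: [True]
POP_JUMP_IF_FALSE → pop True; no jump. Stack: []
LOAD_FAST_LOAD_FAST u,i → push -20,1. Stack: [-20, 1]
BINARY_OP - → -20 - 1 = -21. Stack: [-21]
STORE_FAST u → u=-21. Stack: []
LOAD_FAST_LOAD_FAST u,a → push -21,-4. Stack: [-21, -4]
BINARY_OP * → -21 * -4 = 84. Stack: [84]
STORE_FAST u → u=84. Stack: []
LOAD_FAST i → push 1. Stack: [1]
LOAD_CONST → push 1. Stack: [1, 1]
BINARY_OP + → 1 + 1 = 2. Stack: [2]
STORE_FAST i → i=2. Stack: []
LOAD_FAST i → push 2. Stack: [2]
LOAD_CONST → push 2. Stack: [2, 2]
COMPARE_OP bool(<) → 2 vs 2 = False. Stack: [False]
POP_JUMP_IF_FALSE → pop False; jump. Stack: []
LOAD_FAST u → push 84. Stack: [84]
RETURN_VALUE → return 84.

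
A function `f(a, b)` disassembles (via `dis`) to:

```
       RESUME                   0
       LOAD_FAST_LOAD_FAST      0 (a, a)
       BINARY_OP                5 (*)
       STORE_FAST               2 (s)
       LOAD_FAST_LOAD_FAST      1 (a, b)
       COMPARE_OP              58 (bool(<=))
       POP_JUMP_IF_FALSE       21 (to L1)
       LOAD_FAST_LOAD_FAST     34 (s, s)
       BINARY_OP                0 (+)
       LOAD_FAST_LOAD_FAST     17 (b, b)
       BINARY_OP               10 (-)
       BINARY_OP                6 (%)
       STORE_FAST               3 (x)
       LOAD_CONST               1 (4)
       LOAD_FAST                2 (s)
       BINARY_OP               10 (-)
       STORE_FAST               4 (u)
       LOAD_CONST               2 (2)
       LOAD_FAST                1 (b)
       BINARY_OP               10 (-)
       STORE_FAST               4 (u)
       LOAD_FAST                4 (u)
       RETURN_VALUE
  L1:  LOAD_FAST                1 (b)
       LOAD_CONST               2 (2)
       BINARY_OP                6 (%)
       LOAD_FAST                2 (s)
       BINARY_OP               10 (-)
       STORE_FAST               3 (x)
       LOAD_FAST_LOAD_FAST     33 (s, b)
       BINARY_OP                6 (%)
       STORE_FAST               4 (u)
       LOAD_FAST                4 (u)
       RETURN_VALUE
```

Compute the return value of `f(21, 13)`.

12

LOAD_FAST_LOAD_FAST a,a → push 21,21. Stack: [21, 21]
BINARY_OP * → 21 * 21 = 441. Stack: [441]
STORE_FAST s → s=441. Stack: []
LOAD_FAST_LOAD_FAST a,b → push 21,13. Stack: [21, 13]
COMPARE_OP bool(<=) → 21 vs 13 = False. Stack: [False]
POP_JUMP_IF_FALSE → pop False; jump. Stack: []
LOAD_FAST b → push 13. Stack: [13]
LOAD_CONST → push 2. Stack: [13, 2]
BINARY_OP % → 13 % 2 = 1. Stack: [1]
LOAD_FAST s → push 441. Stack: [1, 441]
BINARY_OP - → 1 - 441 = -440. Stack: [-440]
STORE_FAST x → x=-440. Stack: []
LOAD_FAST_LOAD_FAST s,b → push 441,13. Stack: [441, 13]
BINARY_OP % → 441 % 13 = 12. Stack: [12]
STORE_FAST u → u=12. Stack: []
LOAD_FAST u → push 12. Stack: [12]
RETURN_VALUE → return 12.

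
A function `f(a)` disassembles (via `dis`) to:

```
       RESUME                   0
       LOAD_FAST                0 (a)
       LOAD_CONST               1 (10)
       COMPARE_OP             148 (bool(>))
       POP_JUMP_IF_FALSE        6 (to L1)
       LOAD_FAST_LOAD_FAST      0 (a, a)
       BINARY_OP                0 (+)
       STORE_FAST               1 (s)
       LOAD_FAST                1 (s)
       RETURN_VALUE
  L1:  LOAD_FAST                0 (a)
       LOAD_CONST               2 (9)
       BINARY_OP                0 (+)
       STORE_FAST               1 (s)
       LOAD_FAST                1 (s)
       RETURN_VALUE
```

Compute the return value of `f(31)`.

LOAD_FAST a → push 31. Stack: [31]
LOAD_CONST → push 10. Stack: [31, 10]
COMPARE_OP bool(>) → 31 vs 10 = True. Stack: [True]
POP_JUMP_IF_FALSE → pop True; no jump. Stack: []
LOAD_FAST_LOAD_FAST a,a → push 31,31. Stack: [31, 31]
BINARY_OP + → 31 + 31 = 62. Stack: [62]
STORE_FAST s → s=62. Stack: []
LOAD_FAST s → push 62. Stack: [62]
RETURN_VALUE → return 62.

62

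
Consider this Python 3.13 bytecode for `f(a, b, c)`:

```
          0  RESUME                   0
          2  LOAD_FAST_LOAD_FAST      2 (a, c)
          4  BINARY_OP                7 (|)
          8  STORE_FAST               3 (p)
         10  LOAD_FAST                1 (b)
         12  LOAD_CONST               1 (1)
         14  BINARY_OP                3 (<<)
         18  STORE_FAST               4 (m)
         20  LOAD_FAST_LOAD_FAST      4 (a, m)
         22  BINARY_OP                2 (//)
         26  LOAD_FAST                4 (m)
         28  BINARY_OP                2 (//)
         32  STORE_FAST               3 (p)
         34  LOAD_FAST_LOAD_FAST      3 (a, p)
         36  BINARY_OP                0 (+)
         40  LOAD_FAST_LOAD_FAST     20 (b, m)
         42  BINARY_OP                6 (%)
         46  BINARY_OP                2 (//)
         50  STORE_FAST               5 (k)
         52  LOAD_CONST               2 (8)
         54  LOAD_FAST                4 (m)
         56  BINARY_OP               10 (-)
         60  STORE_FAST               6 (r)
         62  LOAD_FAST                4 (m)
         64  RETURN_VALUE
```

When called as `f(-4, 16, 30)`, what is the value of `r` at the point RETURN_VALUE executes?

LOAD_FAST_LOAD_FAST a,c → push -4,30. Stack: [-4, 30]
BINARY_OP | → -4 | 30 = -2. Stack: [-2]
STORE_FAST p → p=-2. Stack: []
LOAD_FAST b → push 16. Stack: [16]
LOAD_CONST → push 1. Stack: [16, 1]
BINARY_OP << → 16 << 1 = 32. Stack: [32]
STORE_FAST m → m=32. Stack: []
LOAD_FAST_LOAD_FAST a,m → push -4,32. Stack: [-4, 32]
BINARY_OP // → -4 // 32 = -1. Stack: [-1]
LOAD_FAST m → push 32. Stack: [-1, 32]
BINARY_OP // → -1 // 32 = -1. Stack: [-1]
STORE_FAST p → p=-1. Stack: []
LOAD_FAST_LOAD_FAST a,p → push -4,-1. Stack: [-4, -1]
BINARY_OP + → -4 + -1 = -5. Stack: [-5]
LOAD_FAST_LOAD_FAST b,m → push 16,32. Stack: [-5, 16, 32]
BINARY_OP % → 16 % 32 = 16. Stack: [-5, 16]
BINARY_OP // → -5 // 16 = -1. Stack: [-1]
STORE_FAST k → k=-1. Stack: []
LOAD_CONST → push 8. Stack: [8]
LOAD_FAST m → push 32. Stack: [8, 32]
BINARY_OP - → 8 - 32 = -24. Stack: [-24]
STORE_FAST r → r=-24. Stack: []
LOAD_FAST m → push 32. Stack: [32]
RETURN_VALUE → return 32.

-24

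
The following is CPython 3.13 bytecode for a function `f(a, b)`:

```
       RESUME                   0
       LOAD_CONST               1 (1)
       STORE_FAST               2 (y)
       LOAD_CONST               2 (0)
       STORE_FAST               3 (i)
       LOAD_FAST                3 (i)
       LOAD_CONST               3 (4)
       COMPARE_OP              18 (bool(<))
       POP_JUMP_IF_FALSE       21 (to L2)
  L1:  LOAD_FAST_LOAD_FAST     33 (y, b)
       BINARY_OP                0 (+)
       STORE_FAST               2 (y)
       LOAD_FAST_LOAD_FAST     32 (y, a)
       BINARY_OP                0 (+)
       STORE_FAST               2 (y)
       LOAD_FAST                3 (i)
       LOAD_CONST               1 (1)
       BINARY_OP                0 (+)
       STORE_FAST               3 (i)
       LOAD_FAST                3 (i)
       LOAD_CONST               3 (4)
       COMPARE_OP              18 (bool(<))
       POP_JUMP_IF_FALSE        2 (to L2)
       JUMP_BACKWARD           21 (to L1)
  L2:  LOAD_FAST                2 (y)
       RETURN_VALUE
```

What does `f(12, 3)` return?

LOAD_CONST → push 1
STORE_FAST y → y=1
LOAD_CONST → push 0
STORE_FAST i → i=0
LOAD_FAST i → push 0
LOAD_CONST → push 4
COMPARE_OP bool(<) → 0 vs 4 = True
POP_JUMP_IF_FALSE → pop True; no jump
LOAD_FAST_LOAD_FAST y,b → push 1,3
BINARY_OP + → 1 + 3 = 4
STORE_FAST y → y=4
LOAD_FAST_LOAD_FAST y,a → push 4,12
BINARY_OP + → 4 + 12 = 16
STORE_FAST y → y=16
LOAD_FAST i → push 0
LOAD_CONST → push 1
BINARY_OP + → 0 + 1 = 1
STORE_FAST i → i=1
LOAD_FAST i → push 1
LOAD_CONST → push 4
COMPARE_OP bool(<) → 1 vs 4 = True
POP_JUMP_IF_FALSE → pop True; no jump
LOAD_FAST_LOAD_FAST y,b → push 16,3
BINARY_OP + → 16 + 3 = 19
STORE_FAST y → y=19
LOAD_FAST_LOAD_FAST y,a → push 19,12
BINARY_OP + → 19 + 12 = 31
STORE_FAST y → y=31
LOAD_FAST i → push 1
LOAD_CONST → push 1
BINARY_OP + → 1 + 1 = 2
STORE_FAST i → i=2
LOAD_FAST i → push 2
LOAD_CONST → push 4
COMPARE_OP bool(<) → 2 vs 4 = True
POP_JUMP_IF_FALSE → pop True; no jump
LOAD_FAST_LOAD_FAST y,b → push 31,3
BINARY_OP + → 31 + 3 = 34
STORE_FAST y → y=34
LOAD_FAST_LOAD_FAST y,a → push 34,12
BINARY_OP + → 34 + 12 = 46
STORE_FAST y → y=46
LOAD_FAST i → push 2
LOAD_CONST → push 1
BINARY_OP + → 2 + 1 = 3
STORE_FAST i → i=3
LOAD_FAST i → push 3
LOAD_CONST → push 4
COMPARE_OP bool(<) → 3 vs 4 = True
POP_JUMP_IF_FALSE → pop True; no jump
LOAD_FAST_LOAD_FAST y,b → push 46,3
BINARY_OP + → 46 + 3 = 49
STORE_FAST y → y=49
LOAD_FAST_LOAD_FAST y,a → push 49,12
BINARY_OP + → 49 + 12 = 61
STORE_FAST y → y=61
LOAD_FAST i → push 3
LOAD_CONST → push 1
BINARY_OP + → 3 + 1 = 4
STORE_FAST i → i=4
LOAD_FAST i → push 4
LOAD_CONST → push 4
COMPARE_OP bool(<) → 4 vs 4 = False
POP_JUMP_IF_FALSE → pop False; jump
LOAD_FAST y → push 61
RETURN_VALUE → return 61.

61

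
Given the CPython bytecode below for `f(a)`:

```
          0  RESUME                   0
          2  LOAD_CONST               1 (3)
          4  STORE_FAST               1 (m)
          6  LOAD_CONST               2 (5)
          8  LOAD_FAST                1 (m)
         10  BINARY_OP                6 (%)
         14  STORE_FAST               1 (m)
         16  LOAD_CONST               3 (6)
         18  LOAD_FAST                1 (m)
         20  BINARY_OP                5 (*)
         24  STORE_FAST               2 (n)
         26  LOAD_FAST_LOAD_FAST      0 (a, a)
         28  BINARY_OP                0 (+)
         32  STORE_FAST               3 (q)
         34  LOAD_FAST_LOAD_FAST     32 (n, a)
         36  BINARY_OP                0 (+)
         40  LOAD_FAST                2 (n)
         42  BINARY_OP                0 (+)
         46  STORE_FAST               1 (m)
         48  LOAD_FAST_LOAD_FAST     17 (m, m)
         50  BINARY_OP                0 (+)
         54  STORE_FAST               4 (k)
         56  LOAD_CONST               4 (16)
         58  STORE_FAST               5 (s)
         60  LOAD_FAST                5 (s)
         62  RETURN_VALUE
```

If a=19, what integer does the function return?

16

LOAD_CONST → push 3. Stack: [3]
STORE_FAST m → m=3. Stack: []
LOAD_CONST → push 5. Stack: [5]
LOAD_FAST m → push 3. Stack: [5, 3]
BINARY_OP % → 5 % 3 = 2. Stack: [2]
STORE_FAST m → m=2. Stack: []
LOAD_CONST → push 6. Stack: [6]
LOAD_FAST m → push 2. Stack: [6, 2]
BINARY_OP * → 6 * 2 = 12. Stack: [12]
STORE_FAST n → n=12. Stack: []
LOAD_FAST_LOAD_FAST a,a → push 19,19. Stack: [19, 19]
BINARY_OP + → 19 + 19 = 38. Stack: [38]
STORE_FAST q → q=38. Stack: []
LOAD_FAST_LOAD_FAST n,a → push 12,19. Stack: [12, 19]
BINARY_OP + → 12 + 19 = 31. Stack: [31]
LOAD_FAST n → push 12. Stack: [31, 12]
BINARY_OP + → 31 + 12 = 43. Stack: [43]
STORE_FAST m → m=43. Stack: []
LOAD_FAST_LOAD_FAST m,m → push 43,43. Stack: [43, 43]
BINARY_OP + → 43 + 43 = 86. Stack: [86]
STORE_FAST k → k=86. Stack: []
LOAD_CONST → push 16. Stack: [16]
STORE_FAST s → s=16. Stack: []
LOAD_FAST s → push 16. Stack: [16]
RETURN_VALUE → return 16.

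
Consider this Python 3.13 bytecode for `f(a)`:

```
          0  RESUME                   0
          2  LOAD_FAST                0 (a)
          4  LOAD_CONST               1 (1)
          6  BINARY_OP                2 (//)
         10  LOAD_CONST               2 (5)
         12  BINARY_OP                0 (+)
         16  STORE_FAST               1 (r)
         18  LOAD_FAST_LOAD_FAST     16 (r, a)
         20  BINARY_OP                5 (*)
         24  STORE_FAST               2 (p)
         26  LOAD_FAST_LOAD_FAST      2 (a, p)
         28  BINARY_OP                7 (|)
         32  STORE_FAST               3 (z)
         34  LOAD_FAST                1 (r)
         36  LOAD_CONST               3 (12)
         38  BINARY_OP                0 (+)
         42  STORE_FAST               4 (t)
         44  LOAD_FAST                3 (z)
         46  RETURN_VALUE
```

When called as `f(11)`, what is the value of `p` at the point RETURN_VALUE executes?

LOAD_FAST a → push 11. Stack: [11]
LOAD_CONST → push 1. Stack: [11, 1]
BINARY_OP // → 11 // 1 = 11. Stack: [11]
LOAD_CONST → push 5. Stack: [11, 5]
BINARY_OP + → 11 + 5 = 16. Stack: [16]
STORE_FAST r → r=16. Stack: []
LOAD_FAST_LOAD_FAST r,a → push 16,11. Stack: [16, 11]
BINARY_OP * → 16 * 11 = 176. Stack: [176]
STORE_FAST p → p=176. Stack: []
LOAD_FAST_LOAD_FAST a,p → push 11,176. Stack: [11, 176]
BINARY_OP | → 11 | 176 = 187. Stack: [187]
STORE_FAST z → z=187. Stack: []
LOAD_FAST r → push 16. Stack: [16]
LOAD_CONST → push 12. Stack: [16, 12]
BINARY_OP + → 16 + 12 = 28. Stack: [28]
STORE_FAST t → t=28. Stack: []
LOAD_FAST z → push 187. Stack: [187]
RETURN_VALUE → return 187.

176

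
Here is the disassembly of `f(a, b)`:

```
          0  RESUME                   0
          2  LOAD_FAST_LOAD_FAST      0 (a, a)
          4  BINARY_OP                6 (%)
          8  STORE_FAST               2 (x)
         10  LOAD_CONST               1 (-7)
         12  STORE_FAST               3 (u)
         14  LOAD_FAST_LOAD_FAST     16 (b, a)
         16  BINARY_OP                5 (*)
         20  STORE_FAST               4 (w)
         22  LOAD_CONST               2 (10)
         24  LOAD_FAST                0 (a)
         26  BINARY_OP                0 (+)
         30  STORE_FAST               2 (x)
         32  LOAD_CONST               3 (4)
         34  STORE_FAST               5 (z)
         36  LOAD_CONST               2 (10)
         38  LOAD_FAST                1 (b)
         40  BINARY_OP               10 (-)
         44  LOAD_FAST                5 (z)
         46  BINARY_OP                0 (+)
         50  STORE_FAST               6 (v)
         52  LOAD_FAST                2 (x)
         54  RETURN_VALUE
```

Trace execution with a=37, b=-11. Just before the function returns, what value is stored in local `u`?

LOAD_FAST_LOAD_FAST a,a → push 37,37. Stack: [37, 37]
BINARY_OP % → 37 % 37 = 0. Stack: [0]
STORE_FAST x → x=0. Stack: []
LOAD_CONST → push -7. Stack: [-7]
STORE_FAST u → u=-7. Stack: []
LOAD_FAST_LOAD_FAST b,a → push -11,37. Stack: [-11, 37]
BINARY_OP * → -11 * 37 = -407. Stack: [-407]
STORE_FAST w → w=-407. Stack: []
LOAD_CONST → push 10. Stack: [10]
LOAD_FAST a → push 37. Stack: [10, 37]
BINARY_OP + → 10 + 37 = 47. Stack: [47]
STORE_FAST x → x=47. Stack: []
LOAD_CONST → push 4. Stack: [4]
STORE_FAST z → z=4. Stack: []
LOAD_CONST → push 10. Stack: [10]
LOAD_FAST b → push -11. Stack: [10, -11]
BINARY_OP - → 10 - -11 = 21. Stack: [21]
LOAD_FAST z → push 4. Stack: [21, 4]
BINARY_OP + → 21 + 4 = 25. Stack: [25]
STORE_FAST v → v=25. Stack: []
LOAD_FAST x → push 47. Stack: [47]
RETURN_VALUE → return 47.

-7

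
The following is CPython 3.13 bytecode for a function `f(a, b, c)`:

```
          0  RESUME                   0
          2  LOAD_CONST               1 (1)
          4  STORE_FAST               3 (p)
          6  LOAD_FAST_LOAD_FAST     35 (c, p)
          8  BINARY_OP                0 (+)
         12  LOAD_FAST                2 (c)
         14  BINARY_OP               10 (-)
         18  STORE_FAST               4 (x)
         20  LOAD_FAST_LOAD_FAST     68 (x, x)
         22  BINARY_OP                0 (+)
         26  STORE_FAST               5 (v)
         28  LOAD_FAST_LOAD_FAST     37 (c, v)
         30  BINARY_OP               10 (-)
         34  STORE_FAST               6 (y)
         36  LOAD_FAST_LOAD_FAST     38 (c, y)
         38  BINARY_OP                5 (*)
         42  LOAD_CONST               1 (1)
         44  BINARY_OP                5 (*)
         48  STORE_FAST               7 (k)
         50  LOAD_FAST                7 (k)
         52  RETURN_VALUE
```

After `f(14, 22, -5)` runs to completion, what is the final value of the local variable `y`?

-7

LOAD_CONST → push 1. Stack: [1]
STORE_FAST p → p=1. Stack: []
LOAD_FAST_LOAD_FAST c,p → push -5,1. Stack: [-5, 1]
BINARY_OP + → -5 + 1 = -4. Stack: [-4]
LOAD_FAST c → push -5. Stack: [-4, -5]
BINARY_OP - → -4 - -5 = 1. Stack: [1]
STORE_FAST x → x=1. Stack: []
LOAD_FAST_LOAD_FAST x,x → push 1,1. Stack: [1, 1]
BINARY_OP + → 1 + 1 = 2. Stack: [2]
STORE_FAST v → v=2. Stack: []
LOAD_FAST_LOAD_FAST c,v → push -5,2. Stack: [-5, 2]
BINARY_OP - → -5 - 2 = -7. Stack: [-7]
STORE_FAST y → y=-7. Stack: []
LOAD_FAST_LOAD_FAST c,y → push -5,-7. Stack: [-5, -7]
BINARY_OP * → -5 * -7 = 35. Stack: [35]
LOAD_CONST → push 1. Stack: [35, 1]
BINARY_OP * → 35 * 1 = 35. Stack: [35]
STORE_FAST k → k=35. Stack: []
LOAD_FAST k → push 35. Stack: [35]
RETURN_VALUE → return 35.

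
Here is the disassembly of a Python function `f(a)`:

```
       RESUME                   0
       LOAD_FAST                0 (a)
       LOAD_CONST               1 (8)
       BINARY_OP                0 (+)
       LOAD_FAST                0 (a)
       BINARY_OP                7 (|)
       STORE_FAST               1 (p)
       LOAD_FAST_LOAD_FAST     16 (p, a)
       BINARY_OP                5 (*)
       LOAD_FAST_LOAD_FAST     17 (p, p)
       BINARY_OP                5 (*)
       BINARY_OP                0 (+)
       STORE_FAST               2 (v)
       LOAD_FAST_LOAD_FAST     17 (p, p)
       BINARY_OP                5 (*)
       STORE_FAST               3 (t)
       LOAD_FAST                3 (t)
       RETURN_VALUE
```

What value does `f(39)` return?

2209

LOAD_FAST a → push 39. Stack: [39]
LOAD_CONST → push 8. Stack: [39, 8]
BINARY_OP + → 39 + 8 = 47. Stack: [47]
LOAD_FAST a → push 39. Stack: [47, 39]
BINARY_OP | → 47 | 39 = 47. Stack: [47]
STORE_FAST p → p=47. Stack: []
LOAD_FAST_LOAD_FAST p,a → push 47,39. Stack: [47, 39]
BINARY_OP * → 47 * 39 = 1833. Stack: [1833]
LOAD_FAST_LOAD_FAST p,p → push 47,47. Stack: [1833, 47, 47]
BINARY_OP * → 47 * 47 = 2209. Stack: [1833, 2209]
BINARY_OP + → 1833 + 2209 = 4042. Stack: [4042]
STORE_FAST v → v=4042. Stack: []
LOAD_FAST_LOAD_FAST p,p → push 47,47. Stack: [47, 47]
BINARY_OP * → 47 * 47 = 2209. Stack: [2209]
STORE_FAST t → t=2209. Stack: []
LOAD_FAST t → push 2209. Stack: [2209]
RETURN_VALUE → return 2209.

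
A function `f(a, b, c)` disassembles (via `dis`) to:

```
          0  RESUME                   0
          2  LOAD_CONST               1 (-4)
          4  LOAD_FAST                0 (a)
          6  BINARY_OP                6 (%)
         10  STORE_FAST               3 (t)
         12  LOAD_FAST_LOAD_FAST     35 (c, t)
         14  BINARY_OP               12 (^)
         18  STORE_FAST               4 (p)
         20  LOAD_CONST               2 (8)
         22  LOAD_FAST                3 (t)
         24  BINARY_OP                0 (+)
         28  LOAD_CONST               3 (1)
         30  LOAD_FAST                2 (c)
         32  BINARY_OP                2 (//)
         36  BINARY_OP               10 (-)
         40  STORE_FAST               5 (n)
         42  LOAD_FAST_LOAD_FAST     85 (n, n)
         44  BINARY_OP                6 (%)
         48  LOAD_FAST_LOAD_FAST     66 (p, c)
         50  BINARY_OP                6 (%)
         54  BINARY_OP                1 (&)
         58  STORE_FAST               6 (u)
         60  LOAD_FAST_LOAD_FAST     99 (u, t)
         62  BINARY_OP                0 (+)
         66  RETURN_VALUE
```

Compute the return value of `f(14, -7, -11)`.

LOAD_CONST → push -4. Stack: [-4]
LOAD_FAST a → push 14. Stack: [-4, 14]
BINARY_OP % → -4 % 14 = 10. Stack: [10]
STORE_FAST t → t=10. Stack: []
LOAD_FAST_LOAD_FAST c,t → push -11,10. Stack: [-11, 10]
BINARY_OP ^ → -11 ^ 10 = -1. Stack: [-1]
STORE_FAST p → p=-1. Stack: []
LOAD_CONST → push 8. Stack: [8]
LOAD_FAST t → push 10. Stack: [8, 10]
BINARY_OP + → 8 + 10 = 18. Stack: [18]
LOAD_CONST → push 1. Stack: [18, 1]
LOAD_FAST c → push -11. Stack: [18, 1, -11]
BINARY_OP // → 1 // -11 = -1. Stack: [18, -1]
BINARY_OP - → 18 - -1 = 19. Stack: [19]
STORE_FAST n → n=19. Stack: []
LOAD_FAST_LOAD_FAST n,n → push 19,19. Stack: [19, 19]
BINARY_OP % → 19 % 19 = 0. Stack: [0]
LOAD_FAST_LOAD_FAST p,c → push -1,-11. Stack: [0, -1, -11]
BINARY_OP % → -1 % -11 = -1. Stack: [0, -1]
BINARY_OP & → 0 & -1 = 0. Stack: [0]
STORE_FAST u → u=0. Stack: []
LOAD_FAST_LOAD_FAST u,t → push 0,10. Stack: [0, 10]
BINARY_OP + → 0 + 10 = 10. Stack: [10]
RETURN_VALUE → return 10.

10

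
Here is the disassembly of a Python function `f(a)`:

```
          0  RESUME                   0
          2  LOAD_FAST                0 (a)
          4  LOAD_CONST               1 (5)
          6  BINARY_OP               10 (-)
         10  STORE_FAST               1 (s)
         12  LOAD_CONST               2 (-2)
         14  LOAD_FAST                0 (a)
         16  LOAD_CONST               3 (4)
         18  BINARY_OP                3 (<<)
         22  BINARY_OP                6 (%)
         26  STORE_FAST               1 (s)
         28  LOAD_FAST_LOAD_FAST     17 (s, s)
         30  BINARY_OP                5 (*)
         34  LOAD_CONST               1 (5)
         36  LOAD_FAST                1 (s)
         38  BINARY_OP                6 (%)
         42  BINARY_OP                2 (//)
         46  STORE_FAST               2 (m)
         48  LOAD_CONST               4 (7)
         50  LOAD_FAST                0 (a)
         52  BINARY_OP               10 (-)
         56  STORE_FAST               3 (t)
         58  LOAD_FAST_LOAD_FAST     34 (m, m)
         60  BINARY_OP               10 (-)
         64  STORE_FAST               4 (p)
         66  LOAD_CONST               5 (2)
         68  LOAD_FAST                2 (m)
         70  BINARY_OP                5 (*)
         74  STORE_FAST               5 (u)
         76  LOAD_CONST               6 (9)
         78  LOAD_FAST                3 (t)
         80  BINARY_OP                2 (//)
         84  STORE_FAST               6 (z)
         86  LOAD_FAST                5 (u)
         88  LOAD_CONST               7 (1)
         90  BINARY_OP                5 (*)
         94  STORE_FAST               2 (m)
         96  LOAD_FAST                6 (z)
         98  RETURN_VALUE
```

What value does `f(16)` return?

LOAD_FAST a → push 16. Stack: [16]
LOAD_CONST → push 5. Stack: [16, 5]
BINARY_OP - → 16 - 5 = 11. Stack: [11]
STORE_FAST s → s=11. Stack: []
LOAD_CONST → push -2. Stack: [-2]
LOAD_FAST a → push 16. Stack: [-2, 16]
LOAD_CONST → push 4. Stack: [-2, 16, 4]
BINARY_OP << → 16 << 4 = 256. Stack: [-2, 256]
BINARY_OP % → -2 % 256 = 254. Stack: [254]
STORE_FAST s → s=254. Stack: []
LOAD_FAST_LOAD_FAST s,s → push 254,254. Stack: [254, 254]
BINARY_OP * → 254 * 254 = 64516. Stack: [64516]
LOAD_CONST → push 5. Stack: [64516, 5]
LOAD_FAST s → push 254. Stack: [64516, 5, 254]
BINARY_OP % → 5 % 254 = 5. Stack: [64516, 5]
BINARY_OP // → 64516 // 5 = 12903. Stack: [12903]
STORE_FAST m → m=12903. Stack: []
LOAD_CONST → push 7. Stack: [7]
LOAD_FAST a → push 16. Stack: [7, 16]
BINARY_OP - → 7 - 16 = -9. Stack: [-9]
STORE_FAST t → t=-9. Stack: []
LOAD_FAST_LOAD_FAST m,m → push 12903,12903. Stack: [12903, 12903]
BINARY_OP - → 12903 - 12903 = 0. Stack: [0]
STORE_FAST p → p=0. Stack: []
LOAD_CONST → push 2. Stack: [2]
LOAD_FAST m → push 12903. Stack: [2, 12903]
BINARY_OP * → 2 * 12903 = 25806. Stack: [25806]
STORE_FAST u → u=25806. Stack: []
LOAD_CONST → push 9. Stack: [9]
LOAD_FAST t → push -9. Stack: [9, -9]
BINARY_OP // → 9 // -9 = -1. Stack: [-1]
STORE_FAST z → z=-1. Stack: []
LOAD_FAST u → push 25806. Stack: [25806]
LOAD_CONST → push 1. Stack: [25806, 1]
BINARY_OP * → 25806 * 1 = 25806. Stack: [25806]
STORE_FAST m → m=25806. Stack: []
LOAD_FAST z → push -1. Stack: [-1]
RETURN_VALUE → return -1.

-1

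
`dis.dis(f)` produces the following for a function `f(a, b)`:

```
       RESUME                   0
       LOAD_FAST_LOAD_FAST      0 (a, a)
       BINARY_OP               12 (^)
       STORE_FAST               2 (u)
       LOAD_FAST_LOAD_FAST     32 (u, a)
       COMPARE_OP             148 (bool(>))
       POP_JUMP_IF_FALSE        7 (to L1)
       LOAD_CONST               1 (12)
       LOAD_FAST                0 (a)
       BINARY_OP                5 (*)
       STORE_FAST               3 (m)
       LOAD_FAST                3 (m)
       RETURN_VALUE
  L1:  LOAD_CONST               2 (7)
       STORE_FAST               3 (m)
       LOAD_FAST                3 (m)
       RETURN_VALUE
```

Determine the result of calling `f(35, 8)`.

7

LOAD_FAST_LOAD_FAST a,a → push 35,35. Stack: [35, 35]
BINARY_OP ^ → 35 ^ 35 = 0. Stack: [0]
STORE_FAST u → u=0. Stack: []
LOAD_FAST_LOAD_FAST u,a → push 0,35. Stack: [0, 35]
COMPARE_OP bool(>) → 0 vs 35 = False. Stack: [False]
POP_JUMP_IF_FALSE → pop False; jump. Stack: []
LOAD_CONST → push 7. Stack: [7]
STORE_FAST m → m=7. Stack: []
LOAD_FAST m → push 7. Stack: [7]
RETURN_VALUE → return 7.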